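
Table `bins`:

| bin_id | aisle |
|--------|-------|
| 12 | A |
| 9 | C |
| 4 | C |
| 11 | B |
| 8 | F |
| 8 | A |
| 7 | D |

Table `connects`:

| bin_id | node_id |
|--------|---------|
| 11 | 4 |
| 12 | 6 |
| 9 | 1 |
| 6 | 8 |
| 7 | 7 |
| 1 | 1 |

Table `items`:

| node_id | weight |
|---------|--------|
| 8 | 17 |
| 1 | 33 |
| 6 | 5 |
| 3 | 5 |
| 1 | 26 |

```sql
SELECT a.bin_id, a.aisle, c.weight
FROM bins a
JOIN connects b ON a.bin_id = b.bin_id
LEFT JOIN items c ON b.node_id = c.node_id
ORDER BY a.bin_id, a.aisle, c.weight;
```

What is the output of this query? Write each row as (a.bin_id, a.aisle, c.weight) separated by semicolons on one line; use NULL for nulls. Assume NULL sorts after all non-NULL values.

Joins associate left-to-right: bins INNER JOIN connects on bin_id gives 4 intermediate row(s).
Then LEFT JOIN `items c` on node_id: each of those 4 rows is kept; rows whose b.node_id has no match in c get NULL for c's columns.

(7, D, NULL); (9, C, 26); (9, C, 33); (11, B, NULL); (12, A, 5)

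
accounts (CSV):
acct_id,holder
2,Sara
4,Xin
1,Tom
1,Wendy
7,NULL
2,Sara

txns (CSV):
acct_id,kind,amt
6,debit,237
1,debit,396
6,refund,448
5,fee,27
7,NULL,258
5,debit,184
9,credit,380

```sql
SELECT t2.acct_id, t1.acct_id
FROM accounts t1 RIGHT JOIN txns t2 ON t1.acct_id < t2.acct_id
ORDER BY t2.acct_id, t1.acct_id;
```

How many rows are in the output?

32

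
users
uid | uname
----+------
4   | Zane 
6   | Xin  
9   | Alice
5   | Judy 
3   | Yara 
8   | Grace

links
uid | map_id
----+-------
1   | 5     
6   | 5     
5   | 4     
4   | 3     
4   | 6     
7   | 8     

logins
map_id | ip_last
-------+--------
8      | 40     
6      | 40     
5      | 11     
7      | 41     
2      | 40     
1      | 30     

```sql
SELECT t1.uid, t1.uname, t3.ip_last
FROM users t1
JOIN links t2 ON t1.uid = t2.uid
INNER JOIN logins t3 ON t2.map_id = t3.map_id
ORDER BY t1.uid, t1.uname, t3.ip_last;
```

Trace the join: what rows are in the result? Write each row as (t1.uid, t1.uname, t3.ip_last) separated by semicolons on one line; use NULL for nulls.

(4, Zane, 40); (6, Xin, 11)

Joins associate left-to-right: users INNER JOIN links on uid gives 4 intermediate row(s).
Then INNER JOIN `logins t3` on map_id: keep only rows whose t2.map_id appears in t3.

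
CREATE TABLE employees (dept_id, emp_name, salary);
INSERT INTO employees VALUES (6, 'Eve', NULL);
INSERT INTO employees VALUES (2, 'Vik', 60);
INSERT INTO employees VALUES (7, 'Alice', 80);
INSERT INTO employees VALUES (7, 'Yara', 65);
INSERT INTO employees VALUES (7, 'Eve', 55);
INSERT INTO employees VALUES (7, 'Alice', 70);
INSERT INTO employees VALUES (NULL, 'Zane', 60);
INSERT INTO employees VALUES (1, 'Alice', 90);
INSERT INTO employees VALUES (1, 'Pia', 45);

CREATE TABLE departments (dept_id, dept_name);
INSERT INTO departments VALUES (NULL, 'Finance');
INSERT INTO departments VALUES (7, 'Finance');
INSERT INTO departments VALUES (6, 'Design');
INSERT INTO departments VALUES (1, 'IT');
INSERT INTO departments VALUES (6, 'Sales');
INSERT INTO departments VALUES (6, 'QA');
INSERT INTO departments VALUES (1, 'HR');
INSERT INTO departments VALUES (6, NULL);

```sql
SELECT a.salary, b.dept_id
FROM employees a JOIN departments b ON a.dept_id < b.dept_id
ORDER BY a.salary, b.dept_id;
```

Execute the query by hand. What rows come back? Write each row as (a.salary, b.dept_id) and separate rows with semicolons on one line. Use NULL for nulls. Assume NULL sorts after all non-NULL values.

INNER JOIN keeps only pairs where the ON condition holds.
Matching on a.dept_id < b.dept_id. A NULL in a compared column never satisfies the condition.
- a[0] dept_id=6 → 1 match(es) in b → 1 row(s).
- a[1] dept_id=2 → 5 match(es) in b → 5 row(s).
- a[2] dept_id=7 → no match; dropped.
- a[3] dept_id=7 → no match; dropped.
- a[4] dept_id=7 → no match; dropped.
- a[5] dept_id=7 → no match; dropped.
- a[6] dept_id=NULL → no match; dropped.
- a[7] dept_id=1 → 5 match(es) in b → 5 row(s).
- a[8] dept_id=1 → 5 match(es) in b → 5 row(s).

(45, 6); (45, 6); (45, 6); (45, 6); (45, 7); (60, 6); (60, 6); (60, 6); (60, 6); (60, 7); (90, 6); (90, 6); (90, 6); (90, 6); (90, 7); (NULL, 7)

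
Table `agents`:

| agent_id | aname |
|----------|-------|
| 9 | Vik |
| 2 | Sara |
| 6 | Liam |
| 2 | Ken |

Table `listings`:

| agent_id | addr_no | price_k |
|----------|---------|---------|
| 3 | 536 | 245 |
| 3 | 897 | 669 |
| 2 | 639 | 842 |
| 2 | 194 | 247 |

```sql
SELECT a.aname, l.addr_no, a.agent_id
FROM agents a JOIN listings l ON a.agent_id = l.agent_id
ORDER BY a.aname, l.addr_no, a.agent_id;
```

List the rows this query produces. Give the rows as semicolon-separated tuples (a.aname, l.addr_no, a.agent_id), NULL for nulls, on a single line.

(Ken, 194, 2); (Ken, 639, 2); (Sara, 194, 2); (Sara, 639, 2)

INNER JOIN keeps only pairs where the ON condition holds.
Matching on a.agent_id = l.agent_id.
- a (agent_id=9) has no partner → excluded.
- a (agent_id=2) pairs with 2 row(s) of l.
- a (agent_id=6) has no partner → excluded.
- a (agent_id=2) pairs with 2 row(s) of l.
After projecting and ordering:
a.aname | l.addr_no | a.agent_id
Ken | 194 | 2
Ken | 639 | 2
Sara | 194 | 2
Sara | 639 | 2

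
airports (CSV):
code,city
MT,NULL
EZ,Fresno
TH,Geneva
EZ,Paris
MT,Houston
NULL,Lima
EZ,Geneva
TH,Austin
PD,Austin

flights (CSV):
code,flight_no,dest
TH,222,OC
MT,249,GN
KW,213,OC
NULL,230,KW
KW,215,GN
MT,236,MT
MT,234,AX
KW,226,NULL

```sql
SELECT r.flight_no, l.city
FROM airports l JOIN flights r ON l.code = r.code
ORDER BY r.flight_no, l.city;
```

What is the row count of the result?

INNER JOIN keeps only pairs where the ON condition holds.
Matching on l.code = r.code. A NULL in a compared column never satisfies the condition.
Matched pairs: 8.
Total: 8 rows.

8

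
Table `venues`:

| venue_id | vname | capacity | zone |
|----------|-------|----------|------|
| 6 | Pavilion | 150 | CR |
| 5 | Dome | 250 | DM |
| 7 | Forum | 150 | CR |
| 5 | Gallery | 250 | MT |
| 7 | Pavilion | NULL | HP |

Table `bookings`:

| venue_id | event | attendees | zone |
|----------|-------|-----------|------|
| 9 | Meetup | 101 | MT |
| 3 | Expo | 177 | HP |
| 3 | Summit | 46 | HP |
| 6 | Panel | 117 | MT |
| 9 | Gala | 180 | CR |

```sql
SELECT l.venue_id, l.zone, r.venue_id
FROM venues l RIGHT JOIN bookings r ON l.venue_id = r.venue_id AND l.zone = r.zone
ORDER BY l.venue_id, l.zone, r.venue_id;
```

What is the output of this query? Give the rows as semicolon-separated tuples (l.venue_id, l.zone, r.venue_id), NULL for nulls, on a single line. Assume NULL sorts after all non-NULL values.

RIGHT JOIN keeps every row from `bookings`; unmatched rows get NULL for `venues`'s columns.
Matching on l.venue_id = r.venue_id AND l.zone = r.zone.
Matched pairs: 0; unmatched r rows kept: 5.

(NULL, NULL, 3); (NULL, NULL, 3); (NULL, NULL, 6); (NULL, NULL, 9); (NULL, NULL, 9)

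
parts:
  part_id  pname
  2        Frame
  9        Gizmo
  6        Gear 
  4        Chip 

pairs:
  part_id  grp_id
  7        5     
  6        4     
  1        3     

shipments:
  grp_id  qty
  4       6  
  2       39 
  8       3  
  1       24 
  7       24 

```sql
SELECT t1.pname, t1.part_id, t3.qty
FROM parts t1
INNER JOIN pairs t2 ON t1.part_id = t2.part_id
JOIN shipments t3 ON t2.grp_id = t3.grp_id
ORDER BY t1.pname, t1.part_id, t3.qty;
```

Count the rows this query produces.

Evaluate left to right. First `parts t1 INNER JOIN pairs t2` on part_id: 1 row(s).
Then INNER JOIN `shipments t3` on grp_id: keep only rows whose t2.grp_id appears in t3.
Result: 1 row(s).

1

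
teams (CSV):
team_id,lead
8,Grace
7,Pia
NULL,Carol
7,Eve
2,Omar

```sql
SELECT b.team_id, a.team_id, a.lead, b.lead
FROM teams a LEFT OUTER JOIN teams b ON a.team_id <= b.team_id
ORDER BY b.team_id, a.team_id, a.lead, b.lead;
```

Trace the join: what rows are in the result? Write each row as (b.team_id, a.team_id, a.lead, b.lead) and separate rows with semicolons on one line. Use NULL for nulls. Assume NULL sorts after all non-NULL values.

(2, 2, Omar, Omar); (7, 2, Omar, Eve); (7, 2, Omar, Pia); (7, 7, Eve, Eve); (7, 7, Eve, Pia); (7, 7, Pia, Eve); (7, 7, Pia, Pia); (8, 2, Omar, Grace); (8, 7, Eve, Grace); (8, 7, Pia, Grace); (8, 8, Grace, Grace); (NULL, NULL, Carol, NULL)

LEFT JOIN keeps every row from `teams a`; unmatched rows get NULL for `teams b`'s columns.
Matching on a.team_id <= b.team_id. A NULL in a compared column never satisfies the condition.
- team_id=8: 1 matching b row(s), so 1 row(s) emitted.
- team_id=7: 3 matching b row(s), so 3 row(s) emitted.
- team_id=NULL: no b row matches, row kept with b columns NULL.
- team_id=7: 3 matching b row(s), so 3 row(s) emitted.
- team_id=2: 4 matching b row(s), so 4 row(s) emitted.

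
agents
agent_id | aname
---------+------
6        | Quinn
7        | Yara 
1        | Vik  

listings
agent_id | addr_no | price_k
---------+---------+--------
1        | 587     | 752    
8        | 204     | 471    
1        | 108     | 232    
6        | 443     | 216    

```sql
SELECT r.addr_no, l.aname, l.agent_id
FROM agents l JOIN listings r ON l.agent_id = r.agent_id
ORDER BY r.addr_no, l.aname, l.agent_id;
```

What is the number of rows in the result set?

INNER JOIN keeps only pairs where the ON condition holds.
Matching on l.agent_id = r.agent_id.
- l (agent_id=6) pairs with 1 row(s) of r.
- l (agent_id=7) has no partner → excluded.
- l (agent_id=1) pairs with 2 row(s) of r.
Total: 3 rows.

3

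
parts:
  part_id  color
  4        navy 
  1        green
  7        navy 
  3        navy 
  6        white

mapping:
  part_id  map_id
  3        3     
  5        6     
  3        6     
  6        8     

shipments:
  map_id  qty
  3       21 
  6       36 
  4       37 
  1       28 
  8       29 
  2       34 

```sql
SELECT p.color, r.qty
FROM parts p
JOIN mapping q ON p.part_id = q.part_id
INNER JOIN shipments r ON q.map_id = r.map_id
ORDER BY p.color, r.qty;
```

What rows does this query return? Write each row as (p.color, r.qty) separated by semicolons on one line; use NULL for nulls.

Evaluate left to right. First `parts p INNER JOIN mapping q` on part_id: 3 row(s).
Then INNER JOIN `shipments r` on map_id: keep only rows whose q.map_id appears in r.

(navy, 21); (navy, 36); (white, 29)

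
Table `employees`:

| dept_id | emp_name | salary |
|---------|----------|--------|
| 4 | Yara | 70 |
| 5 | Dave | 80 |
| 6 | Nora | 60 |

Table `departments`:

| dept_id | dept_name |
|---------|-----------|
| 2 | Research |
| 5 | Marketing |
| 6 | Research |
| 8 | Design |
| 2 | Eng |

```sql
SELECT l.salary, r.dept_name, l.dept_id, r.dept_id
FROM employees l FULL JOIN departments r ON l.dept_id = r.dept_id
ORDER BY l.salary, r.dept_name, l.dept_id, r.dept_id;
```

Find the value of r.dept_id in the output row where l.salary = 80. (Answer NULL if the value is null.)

5

FULL OUTER JOIN keeps every row from both sides; unmatched rows get NULL for the other side's columns.
Matching on l.dept_id = r.dept_id.
- dept_id=4: no r row matches, row kept with r columns NULL.
- dept_id=5: 1 matching r row(s), so 1 row(s) emitted.
- dept_id=6: 1 matching r row(s), so 1 row(s) emitted.
- 3 row(s) from r found no l partner → padded with NULL.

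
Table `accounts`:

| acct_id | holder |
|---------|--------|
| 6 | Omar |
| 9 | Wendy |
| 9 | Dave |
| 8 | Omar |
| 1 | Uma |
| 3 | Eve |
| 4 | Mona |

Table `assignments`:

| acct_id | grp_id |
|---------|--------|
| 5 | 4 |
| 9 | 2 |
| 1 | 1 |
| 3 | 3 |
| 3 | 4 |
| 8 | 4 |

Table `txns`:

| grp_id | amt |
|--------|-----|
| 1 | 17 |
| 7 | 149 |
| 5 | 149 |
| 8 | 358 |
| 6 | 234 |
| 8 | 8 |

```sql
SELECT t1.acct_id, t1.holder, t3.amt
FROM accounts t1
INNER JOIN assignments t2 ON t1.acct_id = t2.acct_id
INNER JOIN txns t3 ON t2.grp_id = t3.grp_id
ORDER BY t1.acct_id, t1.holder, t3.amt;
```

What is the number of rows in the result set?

1

Evaluate left to right. First `accounts t1 INNER JOIN assignments t2` on acct_id: 6 row(s).
Then INNER JOIN `txns t3` on grp_id: keep only rows whose t2.grp_id appears in t3.
Result: 1 row(s).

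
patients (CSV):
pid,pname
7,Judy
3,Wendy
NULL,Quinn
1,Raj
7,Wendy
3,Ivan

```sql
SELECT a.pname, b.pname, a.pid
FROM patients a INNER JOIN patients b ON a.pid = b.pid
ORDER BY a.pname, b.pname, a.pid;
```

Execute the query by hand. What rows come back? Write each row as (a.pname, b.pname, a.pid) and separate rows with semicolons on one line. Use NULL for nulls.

(Ivan, Ivan, 3); (Ivan, Wendy, 3); (Judy, Judy, 7); (Judy, Wendy, 7); (Raj, Raj, 1); (Wendy, Ivan, 3); (Wendy, Judy, 7); (Wendy, Wendy, 3); (Wendy, Wendy, 7)

INNER JOIN keeps only pairs where the ON condition holds.
Matching on a.pid = b.pid. A NULL in a compared column never satisfies the condition.
Matched pairs: 9.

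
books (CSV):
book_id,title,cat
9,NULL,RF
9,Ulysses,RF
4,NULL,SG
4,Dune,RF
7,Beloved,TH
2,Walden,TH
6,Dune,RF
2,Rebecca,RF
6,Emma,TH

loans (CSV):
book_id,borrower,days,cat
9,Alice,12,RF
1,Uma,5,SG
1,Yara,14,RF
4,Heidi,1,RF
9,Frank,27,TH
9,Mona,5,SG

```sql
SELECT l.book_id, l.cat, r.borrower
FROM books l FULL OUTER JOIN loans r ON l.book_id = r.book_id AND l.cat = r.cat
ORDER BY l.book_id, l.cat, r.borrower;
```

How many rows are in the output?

13

FULL OUTER JOIN keeps every row from both sides; unmatched rows get NULL for the other side's columns.
Matching on l.book_id = r.book_id AND l.cat = r.cat.
- l (book_id=9, cat=RF) pairs with 1 row(s) of r.
- l (book_id=9, cat=RF) pairs with 1 row(s) of r.
- l (book_id=4, cat=SG) has no partner → padded with NULL.
- l (book_id=4, cat=RF) pairs with 1 row(s) of r.
- l (book_id=7, cat=TH) has no partner → padded with NULL.
- l (book_id=2, cat=TH) has no partner → padded with NULL.
- l (book_id=6, cat=RF) has no partner → padded with NULL.
- l (book_id=2, cat=RF) has no partner → padded with NULL.
- l (book_id=6, cat=TH) has no partner → padded with NULL.
- 4 r row(s) had no l match → kept, l columns NULL.
Total: 3 matched + 10 padded = 13 rows.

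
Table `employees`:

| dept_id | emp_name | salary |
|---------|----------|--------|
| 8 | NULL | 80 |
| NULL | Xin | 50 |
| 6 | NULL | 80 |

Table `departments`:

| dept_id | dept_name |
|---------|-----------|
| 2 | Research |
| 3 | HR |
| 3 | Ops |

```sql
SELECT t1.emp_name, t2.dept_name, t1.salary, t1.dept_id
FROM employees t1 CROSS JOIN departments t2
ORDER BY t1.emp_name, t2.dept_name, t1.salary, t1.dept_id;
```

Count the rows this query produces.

CROSS JOIN pairs every row of `employees` with every row of `departments`: 3 × 3 = 9 rows.

9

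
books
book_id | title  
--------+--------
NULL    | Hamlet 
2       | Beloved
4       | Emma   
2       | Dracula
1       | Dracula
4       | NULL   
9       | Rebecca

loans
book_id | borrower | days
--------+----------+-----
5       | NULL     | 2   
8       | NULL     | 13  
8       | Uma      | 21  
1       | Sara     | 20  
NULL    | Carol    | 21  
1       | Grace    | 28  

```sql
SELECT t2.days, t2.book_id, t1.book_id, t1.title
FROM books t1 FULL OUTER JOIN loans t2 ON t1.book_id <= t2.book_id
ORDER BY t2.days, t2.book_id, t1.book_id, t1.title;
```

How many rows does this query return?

20

FULL OUTER JOIN keeps every row from both sides; unmatched rows get NULL for the other side's columns.
Matching on t1.book_id <= t2.book_id. A NULL in a compared column never satisfies the condition.
- book_id=NULL: no t2 row matches, row kept with t2 columns NULL.
- book_id=2: 3 matching t2 row(s), so 3 row(s) emitted.
- book_id=4: 3 matching t2 row(s), so 3 row(s) emitted.
- book_id=2: 3 matching t2 row(s), so 3 row(s) emitted.
- book_id=1: 5 matching t2 row(s), so 5 row(s) emitted.
- book_id=4: 3 matching t2 row(s), so 3 row(s) emitted.
- book_id=9: no t2 row matches, row kept with t2 columns NULL.
- 1 t2 row(s) had no t1 match → kept, t1 columns NULL.
Total: 17 matched + 3 padded = 20 rows.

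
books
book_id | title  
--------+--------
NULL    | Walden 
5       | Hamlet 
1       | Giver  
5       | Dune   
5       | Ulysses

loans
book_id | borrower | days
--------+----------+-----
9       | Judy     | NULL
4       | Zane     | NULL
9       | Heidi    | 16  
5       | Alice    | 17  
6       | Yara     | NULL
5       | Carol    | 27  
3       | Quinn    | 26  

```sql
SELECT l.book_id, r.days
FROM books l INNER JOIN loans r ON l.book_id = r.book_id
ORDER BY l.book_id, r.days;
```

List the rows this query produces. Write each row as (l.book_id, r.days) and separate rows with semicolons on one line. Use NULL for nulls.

INNER JOIN keeps only pairs where the ON condition holds.
Matching on l.book_id = r.book_id. A NULL in a compared column never satisfies the condition.
Matched pairs: 6.

(5, 17); (5, 17); (5, 17); (5, 27); (5, 27); (5, 27)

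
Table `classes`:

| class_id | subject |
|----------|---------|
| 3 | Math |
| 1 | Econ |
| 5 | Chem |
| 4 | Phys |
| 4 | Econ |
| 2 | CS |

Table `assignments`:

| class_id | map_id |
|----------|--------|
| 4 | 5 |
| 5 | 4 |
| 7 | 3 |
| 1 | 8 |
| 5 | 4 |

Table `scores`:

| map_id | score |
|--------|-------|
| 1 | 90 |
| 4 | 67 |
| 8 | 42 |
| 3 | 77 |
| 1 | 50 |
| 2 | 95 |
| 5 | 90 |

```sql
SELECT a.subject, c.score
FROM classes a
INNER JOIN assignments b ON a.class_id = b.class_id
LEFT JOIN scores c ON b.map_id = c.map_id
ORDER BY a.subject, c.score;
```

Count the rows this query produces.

Step 1 — a INNER JOIN b on class_id → 5 row(s).
Then LEFT JOIN `scores c` on map_id: each of those 5 rows is kept; rows whose b.map_id has no match in c get NULL for c's columns.
Result: 5 row(s).

5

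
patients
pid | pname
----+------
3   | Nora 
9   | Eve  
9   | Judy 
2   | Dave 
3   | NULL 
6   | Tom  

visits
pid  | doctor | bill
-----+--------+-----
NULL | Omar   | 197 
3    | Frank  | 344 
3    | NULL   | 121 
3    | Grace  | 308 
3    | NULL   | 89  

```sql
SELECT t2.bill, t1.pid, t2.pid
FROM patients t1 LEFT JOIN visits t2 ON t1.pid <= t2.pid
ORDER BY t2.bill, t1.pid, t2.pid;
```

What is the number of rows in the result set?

LEFT JOIN keeps every row from `patients`; unmatched rows get NULL for `visits`'s columns.
Matching on t1.pid <= t2.pid. A NULL in a compared column never satisfies the condition.
- pid=3: 4 matching t2 row(s), so 4 row(s) emitted.
- pid=9: no t2 row matches, row kept with t2 columns NULL.
- pid=9: no t2 row matches, row kept with t2 columns NULL.
- pid=2: 4 matching t2 row(s), so 4 row(s) emitted.
- pid=3: 4 matching t2 row(s), so 4 row(s) emitted.
- pid=6: no t2 row matches, row kept with t2 columns NULL.
Total: 12 matched + 3 padded = 15 rows.

15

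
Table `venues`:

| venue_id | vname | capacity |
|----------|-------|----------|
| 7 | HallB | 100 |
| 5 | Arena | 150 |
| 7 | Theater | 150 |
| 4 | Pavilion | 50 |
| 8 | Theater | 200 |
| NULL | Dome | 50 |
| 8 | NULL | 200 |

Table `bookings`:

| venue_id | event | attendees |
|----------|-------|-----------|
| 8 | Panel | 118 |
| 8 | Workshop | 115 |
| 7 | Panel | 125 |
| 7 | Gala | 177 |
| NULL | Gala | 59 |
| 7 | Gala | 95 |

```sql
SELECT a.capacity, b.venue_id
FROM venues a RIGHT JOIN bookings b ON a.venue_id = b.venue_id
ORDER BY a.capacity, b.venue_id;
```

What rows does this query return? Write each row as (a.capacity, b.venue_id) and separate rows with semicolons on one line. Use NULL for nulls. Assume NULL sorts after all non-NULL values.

RIGHT JOIN keeps every row from `bookings`; unmatched rows get NULL for `venues`'s columns.
Matching on a.venue_id = b.venue_id. A NULL in a compared column never satisfies the condition.
- a[0] venue_id=7 → 3 match(es) in b → 3 row(s).
- a[1] venue_id=5 → no match.
- a[2] venue_id=7 → 3 match(es) in b → 3 row(s).
- a[3] venue_id=4 → no match.
- a[4] venue_id=8 → 2 match(es) in b → 2 row(s).
- a[5] venue_id=NULL → no match.
- a[6] venue_id=8 → 2 match(es) in b → 2 row(s).
- 1 b row(s) had no a match → kept, a columns NULL.

(100, 7); (100, 7); (100, 7); (150, 7); (150, 7); (150, 7); (200, 8); (200, 8); (200, 8); (200, 8); (NULL, NULL)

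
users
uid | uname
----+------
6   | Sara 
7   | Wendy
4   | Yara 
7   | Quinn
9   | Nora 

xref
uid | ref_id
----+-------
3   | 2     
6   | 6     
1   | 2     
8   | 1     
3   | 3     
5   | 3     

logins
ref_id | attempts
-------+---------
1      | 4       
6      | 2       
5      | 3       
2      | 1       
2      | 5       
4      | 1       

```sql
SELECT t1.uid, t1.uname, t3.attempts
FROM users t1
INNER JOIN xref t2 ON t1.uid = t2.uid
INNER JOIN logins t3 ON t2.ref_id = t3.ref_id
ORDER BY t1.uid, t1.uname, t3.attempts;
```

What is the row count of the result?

1

Joins associate left-to-right: users INNER JOIN xref on uid gives 1 intermediate row(s).
Then INNER JOIN `logins t3` on ref_id: keep only rows whose t2.ref_id appears in t3.
Result: 1 row(s).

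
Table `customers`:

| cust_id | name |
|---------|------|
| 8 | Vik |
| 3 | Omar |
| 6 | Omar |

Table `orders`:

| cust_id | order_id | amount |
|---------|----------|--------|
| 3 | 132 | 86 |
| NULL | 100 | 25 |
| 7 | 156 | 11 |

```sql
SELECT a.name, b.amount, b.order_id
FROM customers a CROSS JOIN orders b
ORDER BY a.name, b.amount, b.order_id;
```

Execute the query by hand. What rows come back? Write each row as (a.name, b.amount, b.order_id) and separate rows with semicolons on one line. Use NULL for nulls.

(Omar, 11, 156); (Omar, 11, 156); (Omar, 25, 100); (Omar, 25, 100); (Omar, 86, 132); (Omar, 86, 132); (Vik, 11, 156); (Vik, 25, 100); (Vik, 86, 132)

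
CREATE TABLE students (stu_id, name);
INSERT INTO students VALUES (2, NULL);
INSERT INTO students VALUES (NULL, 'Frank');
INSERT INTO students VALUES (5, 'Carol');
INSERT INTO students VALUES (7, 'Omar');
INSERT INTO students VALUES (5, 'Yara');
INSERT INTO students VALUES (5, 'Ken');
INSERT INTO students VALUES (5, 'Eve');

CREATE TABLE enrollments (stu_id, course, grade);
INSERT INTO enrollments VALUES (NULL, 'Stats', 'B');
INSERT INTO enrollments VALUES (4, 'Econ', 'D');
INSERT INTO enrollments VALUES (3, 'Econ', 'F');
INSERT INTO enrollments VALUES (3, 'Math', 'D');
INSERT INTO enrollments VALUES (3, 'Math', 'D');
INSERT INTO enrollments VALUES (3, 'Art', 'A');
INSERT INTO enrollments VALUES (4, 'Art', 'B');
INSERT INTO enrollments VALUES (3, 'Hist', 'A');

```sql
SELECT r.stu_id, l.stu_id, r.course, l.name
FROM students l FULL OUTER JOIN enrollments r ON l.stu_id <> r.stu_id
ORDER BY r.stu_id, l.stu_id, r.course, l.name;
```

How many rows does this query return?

44

FULL OUTER JOIN keeps every row from both sides; unmatched rows get NULL for the other side's columns.
Matching on l.stu_id <> r.stu_id. A NULL in a compared column never satisfies the condition.
- l (stu_id=2) pairs with 7 row(s) of r.
- l (stu_id=NULL) has no partner → padded with NULL.
- l (stu_id=5) pairs with 7 row(s) of r.
- l (stu_id=7) pairs with 7 row(s) of r.
- l (stu_id=5) pairs with 7 row(s) of r.
- l (stu_id=5) pairs with 7 row(s) of r.
- l (stu_id=5) pairs with 7 row(s) of r.
- plus 1 unmatched r row(s), each kept with NULL l columns.
Total: 42 matched + 2 padded = 44 rows.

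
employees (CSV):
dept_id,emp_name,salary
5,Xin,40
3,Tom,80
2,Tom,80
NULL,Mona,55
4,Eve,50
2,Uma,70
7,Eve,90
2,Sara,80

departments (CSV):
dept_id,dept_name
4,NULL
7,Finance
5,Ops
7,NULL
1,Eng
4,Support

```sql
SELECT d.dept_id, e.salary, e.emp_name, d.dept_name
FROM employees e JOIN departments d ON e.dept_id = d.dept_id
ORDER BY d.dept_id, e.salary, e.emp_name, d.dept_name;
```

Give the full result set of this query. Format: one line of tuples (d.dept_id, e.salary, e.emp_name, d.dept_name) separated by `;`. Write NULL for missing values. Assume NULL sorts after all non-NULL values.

(4, 50, Eve, Support); (4, 50, Eve, NULL); (5, 40, Xin, Ops); (7, 90, Eve, Finance); (7, 90, Eve, NULL)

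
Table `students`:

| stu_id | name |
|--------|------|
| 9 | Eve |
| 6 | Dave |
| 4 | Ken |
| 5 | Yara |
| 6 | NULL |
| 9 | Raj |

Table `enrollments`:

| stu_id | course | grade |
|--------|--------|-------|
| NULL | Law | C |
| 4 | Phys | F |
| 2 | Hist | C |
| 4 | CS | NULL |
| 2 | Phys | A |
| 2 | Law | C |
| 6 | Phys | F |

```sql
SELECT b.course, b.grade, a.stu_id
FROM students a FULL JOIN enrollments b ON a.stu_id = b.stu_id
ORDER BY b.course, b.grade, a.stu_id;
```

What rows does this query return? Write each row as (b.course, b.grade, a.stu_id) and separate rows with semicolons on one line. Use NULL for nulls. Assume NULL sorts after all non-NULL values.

(CS, NULL, 4); (Hist, C, NULL); (Law, C, NULL); (Law, C, NULL); (Phys, A, NULL); (Phys, F, 4); (Phys, F, 6); (Phys, F, 6); (NULL, NULL, 5); (NULL, NULL, 9); (NULL, NULL, 9)

FULL OUTER JOIN keeps every row from both sides; unmatched rows get NULL for the other side's columns.
Matching on a.stu_id = b.stu_id. A NULL in a compared column never satisfies the condition.
- a[0] stu_id=9 → no match; kept with NULLs on the b side.
- a[1] stu_id=6 → 1 match(es) in b → 1 row(s).
- a[2] stu_id=4 → 2 match(es) in b → 2 row(s).
- a[3] stu_id=5 → no match; kept with NULLs on the b side.
- a[4] stu_id=6 → 1 match(es) in b → 1 row(s).
- a[5] stu_id=9 → no match; kept with NULLs on the b side.
- 4 b row(s) had no a match → kept, a columns NULL.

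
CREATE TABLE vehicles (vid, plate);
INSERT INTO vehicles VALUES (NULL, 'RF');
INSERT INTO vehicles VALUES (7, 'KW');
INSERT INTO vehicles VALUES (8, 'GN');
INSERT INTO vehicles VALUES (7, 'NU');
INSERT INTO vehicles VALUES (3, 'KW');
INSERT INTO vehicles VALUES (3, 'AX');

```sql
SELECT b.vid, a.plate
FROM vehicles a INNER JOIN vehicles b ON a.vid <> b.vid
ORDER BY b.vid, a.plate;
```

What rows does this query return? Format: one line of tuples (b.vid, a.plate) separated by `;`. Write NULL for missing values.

(3, GN); (3, GN); (3, KW); (3, KW); (3, NU); (3, NU); (7, AX); (7, AX); (7, GN); (7, GN); (7, KW); (7, KW); (8, AX); (8, KW); (8, KW); (8, NU)

INNER JOIN keeps only pairs where the ON condition holds.
Matching on a.vid <> b.vid. A NULL in a compared column never satisfies the condition.
Matched pairs: 16.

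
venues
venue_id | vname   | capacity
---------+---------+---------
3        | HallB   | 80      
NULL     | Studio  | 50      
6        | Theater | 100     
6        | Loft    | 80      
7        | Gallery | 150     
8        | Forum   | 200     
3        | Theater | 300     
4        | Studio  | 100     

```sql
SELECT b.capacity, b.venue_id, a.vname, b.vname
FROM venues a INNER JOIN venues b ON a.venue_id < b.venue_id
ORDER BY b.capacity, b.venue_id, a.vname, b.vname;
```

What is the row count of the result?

INNER JOIN keeps only pairs where the ON condition holds.
Matching on a.venue_id < b.venue_id. A NULL in a compared column never satisfies the condition.
Matched pairs: 19.
Total: 19 rows.

19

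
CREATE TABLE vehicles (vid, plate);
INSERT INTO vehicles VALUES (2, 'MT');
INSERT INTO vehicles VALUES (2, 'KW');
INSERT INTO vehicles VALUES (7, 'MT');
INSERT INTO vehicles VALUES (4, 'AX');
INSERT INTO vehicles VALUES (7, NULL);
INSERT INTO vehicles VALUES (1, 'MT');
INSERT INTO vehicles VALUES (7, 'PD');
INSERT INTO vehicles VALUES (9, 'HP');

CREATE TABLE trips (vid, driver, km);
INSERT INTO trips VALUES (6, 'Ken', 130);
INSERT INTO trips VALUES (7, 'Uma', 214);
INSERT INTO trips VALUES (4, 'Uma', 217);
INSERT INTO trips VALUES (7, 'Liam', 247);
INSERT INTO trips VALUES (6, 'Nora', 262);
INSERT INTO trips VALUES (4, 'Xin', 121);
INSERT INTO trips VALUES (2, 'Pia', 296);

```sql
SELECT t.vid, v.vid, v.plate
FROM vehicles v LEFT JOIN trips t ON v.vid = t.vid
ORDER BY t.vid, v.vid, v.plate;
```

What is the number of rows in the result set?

LEFT JOIN keeps every row from `vehicles`; unmatched rows get NULL for `trips`'s columns.
Matching on v.vid = t.vid.
Matched pairs: 10; unmatched v rows kept: 2.
Total: 10 matched + 2 padded = 12 rows.

12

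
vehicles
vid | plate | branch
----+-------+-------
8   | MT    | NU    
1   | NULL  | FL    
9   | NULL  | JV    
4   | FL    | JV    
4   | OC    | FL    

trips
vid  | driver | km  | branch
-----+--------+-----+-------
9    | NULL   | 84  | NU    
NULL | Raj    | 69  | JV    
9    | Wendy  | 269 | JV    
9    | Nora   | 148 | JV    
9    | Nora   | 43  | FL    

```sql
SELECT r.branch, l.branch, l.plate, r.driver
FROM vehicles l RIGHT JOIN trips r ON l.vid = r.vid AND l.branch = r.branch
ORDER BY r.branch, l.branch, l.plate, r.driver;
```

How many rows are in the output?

5

RIGHT JOIN keeps every row from `trips`; unmatched rows get NULL for `vehicles`'s columns.
Matching on l.vid = r.vid AND l.branch = r.branch. A NULL in a compared column never satisfies the condition.
- vid=8, branch=NU: no matching r row.
- vid=1, branch=FL: no matching r row.
- vid=9, branch=JV: 2 matching r row(s), so 2 row(s) emitted.
- vid=4, branch=JV: no matching r row.
- vid=4, branch=FL: no matching r row.
- 3 r row(s) had no l match → kept, l columns NULL.
Total: 2 matched + 3 padded = 5 rows.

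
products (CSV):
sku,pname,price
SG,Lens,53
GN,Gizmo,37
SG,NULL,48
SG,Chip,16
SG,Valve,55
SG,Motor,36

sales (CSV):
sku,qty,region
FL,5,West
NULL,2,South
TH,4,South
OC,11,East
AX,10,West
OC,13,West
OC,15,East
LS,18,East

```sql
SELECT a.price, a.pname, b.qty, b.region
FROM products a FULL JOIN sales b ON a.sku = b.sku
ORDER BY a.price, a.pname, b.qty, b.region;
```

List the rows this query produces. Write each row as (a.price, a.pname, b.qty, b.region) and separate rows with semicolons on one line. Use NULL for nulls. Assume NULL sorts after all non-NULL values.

FULL OUTER JOIN keeps every row from both sides; unmatched rows get NULL for the other side's columns.
Matching on a.sku = b.sku. A NULL in a compared column never satisfies the condition.
Matched pairs: 0; unmatched a rows kept: 6; unmatched b rows kept: 8.

(16, Chip, NULL, NULL); (36, Motor, NULL, NULL); (37, Gizmo, NULL, NULL); (48, NULL, NULL, NULL); (53, Lens, NULL, NULL); (55, Valve, NULL, NULL); (NULL, NULL, 2, South); (NULL, NULL, 4, South); (NULL, NULL, 5, West); (NULL, NULL, 10, West); (NULL, NULL, 11, East); (NULL, NULL, 13, West); (NULL, NULL, 15, East); (NULL, NULL, 18, East)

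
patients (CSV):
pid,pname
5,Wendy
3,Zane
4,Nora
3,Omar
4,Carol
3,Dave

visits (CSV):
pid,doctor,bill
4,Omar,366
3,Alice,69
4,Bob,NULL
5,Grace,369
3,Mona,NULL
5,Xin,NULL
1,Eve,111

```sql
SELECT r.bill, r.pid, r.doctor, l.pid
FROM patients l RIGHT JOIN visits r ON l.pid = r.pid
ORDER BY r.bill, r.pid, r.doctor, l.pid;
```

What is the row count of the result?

13

RIGHT JOIN keeps every row from `visits`; unmatched rows get NULL for `patients`'s columns.
Matching on l.pid = r.pid.
- pid=5: 2 matching r row(s), so 2 row(s) emitted.
- pid=3: 2 matching r row(s), so 2 row(s) emitted.
- pid=4: 2 matching r row(s), so 2 row(s) emitted.
- pid=3: 2 matching r row(s), so 2 row(s) emitted.
- pid=4: 2 matching r row(s), so 2 row(s) emitted.
- pid=3: 2 matching r row(s), so 2 row(s) emitted.
- 1 row(s) from r found no l partner → padded with NULL.
Total: 12 matched + 1 padded = 13 rows.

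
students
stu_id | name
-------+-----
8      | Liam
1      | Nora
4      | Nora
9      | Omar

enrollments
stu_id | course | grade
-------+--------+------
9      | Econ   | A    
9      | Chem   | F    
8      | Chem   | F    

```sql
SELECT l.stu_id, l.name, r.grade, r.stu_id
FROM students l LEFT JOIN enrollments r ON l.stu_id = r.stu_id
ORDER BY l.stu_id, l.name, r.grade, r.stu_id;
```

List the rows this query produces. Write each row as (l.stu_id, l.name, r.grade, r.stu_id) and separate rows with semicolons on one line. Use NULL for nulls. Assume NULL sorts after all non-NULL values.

(1, Nora, NULL, NULL); (4, Nora, NULL, NULL); (8, Liam, F, 8); (9, Omar, A, 9); (9, Omar, F, 9)

LEFT JOIN keeps every row from `students`; unmatched rows get NULL for `enrollments`'s columns.
Matching on l.stu_id = r.stu_id.
- stu_id=8: 1 matching r row(s), so 1 row(s) emitted.
- stu_id=1: no r row matches, row kept with r columns NULL.
- stu_id=4: no r row matches, row kept with r columns NULL.
- stu_id=9: 2 matching r row(s), so 2 row(s) emitted.
After projecting and ordering:
l.stu_id | l.name | r.grade | r.stu_id
1 | Nora | NULL | NULL
4 | Nora | NULL | NULL
8 | Liam | F | 8
9 | Omar | A | 9
9 | Omar | F | 9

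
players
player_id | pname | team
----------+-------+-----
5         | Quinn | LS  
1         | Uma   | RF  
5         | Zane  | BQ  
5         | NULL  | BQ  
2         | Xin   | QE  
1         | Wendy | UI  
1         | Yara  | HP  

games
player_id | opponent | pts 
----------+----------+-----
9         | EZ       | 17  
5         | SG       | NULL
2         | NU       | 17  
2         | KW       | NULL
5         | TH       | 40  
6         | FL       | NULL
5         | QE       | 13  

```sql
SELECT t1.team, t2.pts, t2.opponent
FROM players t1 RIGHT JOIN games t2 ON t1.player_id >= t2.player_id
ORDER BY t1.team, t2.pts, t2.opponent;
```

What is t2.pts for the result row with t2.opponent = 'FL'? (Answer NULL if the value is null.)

RIGHT JOIN keeps every row from `games`; unmatched rows get NULL for `players`'s columns.
Matching on t1.player_id >= t2.player_id.
- t1 (player_id=5) pairs with 5 row(s) of t2.
- t1 (player_id=1) has no partner in t2.
- t1 (player_id=5) pairs with 5 row(s) of t2.
- t1 (player_id=5) pairs with 5 row(s) of t2.
- t1 (player_id=2) pairs with 2 row(s) of t2.
- t1 (player_id=1) has no partner in t2.
- t1 (player_id=1) has no partner in t2.
- plus 2 unmatched t2 row(s), each kept with NULL t1 columns.

NULL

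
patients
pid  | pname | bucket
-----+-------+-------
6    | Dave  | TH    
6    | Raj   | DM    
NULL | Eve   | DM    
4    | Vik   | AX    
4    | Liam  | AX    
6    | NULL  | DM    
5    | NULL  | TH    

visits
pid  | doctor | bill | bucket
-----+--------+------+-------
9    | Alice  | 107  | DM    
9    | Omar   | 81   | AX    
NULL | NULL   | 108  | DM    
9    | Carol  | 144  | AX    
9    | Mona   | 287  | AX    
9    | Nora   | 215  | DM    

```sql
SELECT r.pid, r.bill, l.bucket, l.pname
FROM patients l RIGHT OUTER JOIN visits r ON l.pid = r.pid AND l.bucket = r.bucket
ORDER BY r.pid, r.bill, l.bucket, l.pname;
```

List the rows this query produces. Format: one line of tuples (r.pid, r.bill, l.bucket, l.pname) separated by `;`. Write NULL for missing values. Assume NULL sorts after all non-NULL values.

RIGHT JOIN keeps every row from `visits`; unmatched rows get NULL for `patients`'s columns.
Matching on l.pid = r.pid AND l.bucket = r.bucket. A NULL in a compared column never satisfies the condition.
- l (pid=6, bucket=TH) has no partner in r.
- l (pid=6, bucket=DM) has no partner in r.
- l (pid=NULL, bucket=DM) has no partner in r.
- l (pid=4, bucket=AX) has no partner in r.
- l (pid=4, bucket=AX) has no partner in r.
- l (pid=6, bucket=DM) has no partner in r.
- l (pid=5, bucket=TH) has no partner in r.
- 6 r row(s) had no l match → kept, l columns NULL.
After projecting and ordering:
r.pid | r.bill | l.bucket | l.pname
9 | 81 | NULL | NULL
9 | 107 | NULL | NULL
9 | 144 | NULL | NULL
9 | 215 | NULL | NULL
9 | 287 | NULL | NULL
NULL | 108 | NULL | NULL

(9, 81, NULL, NULL); (9, 107, NULL, NULL); (9, 144, NULL, NULL); (9, 215, NULL, NULL); (9, 287, NULL, NULL); (NULL, 108, NULL, NULL)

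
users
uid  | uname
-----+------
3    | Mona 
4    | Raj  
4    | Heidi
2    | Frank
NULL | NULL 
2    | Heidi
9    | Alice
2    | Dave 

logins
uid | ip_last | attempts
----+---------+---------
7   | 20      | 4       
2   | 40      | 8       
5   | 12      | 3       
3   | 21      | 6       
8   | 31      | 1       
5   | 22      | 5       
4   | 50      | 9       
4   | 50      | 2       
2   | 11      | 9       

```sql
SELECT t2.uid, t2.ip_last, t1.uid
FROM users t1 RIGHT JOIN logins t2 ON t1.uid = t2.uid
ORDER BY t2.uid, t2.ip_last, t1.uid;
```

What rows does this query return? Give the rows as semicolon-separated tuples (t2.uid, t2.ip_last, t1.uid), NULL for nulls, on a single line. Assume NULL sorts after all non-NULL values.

(2, 11, 2); (2, 11, 2); (2, 11, 2); (2, 40, 2); (2, 40, 2); (2, 40, 2); (3, 21, 3); (4, 50, 4); (4, 50, 4); (4, 50, 4); (4, 50, 4); (5, 12, NULL); (5, 22, NULL); (7, 20, NULL); (8, 31, NULL)

RIGHT JOIN keeps every row from `logins`; unmatched rows get NULL for `users`'s columns.
Matching on t1.uid = t2.uid. A NULL in a compared column never satisfies the condition.
- t1 (uid=3) pairs with 1 row(s) of t2.
- t1 (uid=4) pairs with 2 row(s) of t2.
- t1 (uid=4) pairs with 2 row(s) of t2.
- t1 (uid=2) pairs with 2 row(s) of t2.
- t1 (uid=NULL) has no partner in t2.
- t1 (uid=2) pairs with 2 row(s) of t2.
- t1 (uid=9) has no partner in t2.
- t1 (uid=2) pairs with 2 row(s) of t2.
- 4 t2 row(s) had no t1 match → kept, t1 columns NULL.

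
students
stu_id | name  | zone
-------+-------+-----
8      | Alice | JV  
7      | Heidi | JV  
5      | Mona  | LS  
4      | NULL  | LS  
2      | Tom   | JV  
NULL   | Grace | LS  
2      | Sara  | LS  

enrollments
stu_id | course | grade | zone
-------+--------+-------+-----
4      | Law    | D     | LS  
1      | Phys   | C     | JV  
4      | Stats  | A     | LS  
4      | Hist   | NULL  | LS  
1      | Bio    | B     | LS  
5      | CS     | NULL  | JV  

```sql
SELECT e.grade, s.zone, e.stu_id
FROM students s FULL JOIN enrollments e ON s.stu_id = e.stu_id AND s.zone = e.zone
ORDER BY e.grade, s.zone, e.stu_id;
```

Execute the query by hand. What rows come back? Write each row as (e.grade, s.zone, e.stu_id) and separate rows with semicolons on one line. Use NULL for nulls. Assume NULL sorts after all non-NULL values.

FULL OUTER JOIN keeps every row from both sides; unmatched rows get NULL for the other side's columns.
Matching on s.stu_id = e.stu_id AND s.zone = e.zone. A NULL in a compared column never satisfies the condition.
Matched pairs: 3; unmatched s rows kept: 6; unmatched e rows kept: 3.

(A, LS, 4); (B, NULL, 1); (C, NULL, 1); (D, LS, 4); (NULL, JV, NULL); (NULL, JV, NULL); (NULL, JV, NULL); (NULL, LS, 4); (NULL, LS, NULL); (NULL, LS, NULL); (NULL, LS, NULL); (NULL, NULL, 5)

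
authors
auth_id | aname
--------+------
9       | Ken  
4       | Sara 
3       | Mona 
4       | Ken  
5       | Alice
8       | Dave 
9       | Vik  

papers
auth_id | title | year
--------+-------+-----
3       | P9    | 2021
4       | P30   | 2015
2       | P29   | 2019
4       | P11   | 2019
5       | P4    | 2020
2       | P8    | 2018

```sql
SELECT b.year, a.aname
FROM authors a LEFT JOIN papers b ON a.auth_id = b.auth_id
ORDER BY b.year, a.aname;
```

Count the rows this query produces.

9

LEFT JOIN keeps every row from `authors`; unmatched rows get NULL for `papers`'s columns.
Matching on a.auth_id = b.auth_id.
Matched pairs: 6; unmatched a rows kept: 3.
Total: 6 matched + 3 padded = 9 rows.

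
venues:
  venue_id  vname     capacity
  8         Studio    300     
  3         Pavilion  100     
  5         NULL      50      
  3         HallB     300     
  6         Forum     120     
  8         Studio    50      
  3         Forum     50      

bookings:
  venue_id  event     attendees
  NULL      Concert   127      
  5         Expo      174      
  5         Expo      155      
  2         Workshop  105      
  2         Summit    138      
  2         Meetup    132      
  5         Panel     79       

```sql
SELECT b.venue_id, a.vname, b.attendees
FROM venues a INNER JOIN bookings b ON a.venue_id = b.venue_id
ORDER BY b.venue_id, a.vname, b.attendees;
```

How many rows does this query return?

INNER JOIN keeps only pairs where the ON condition holds.
Matching on a.venue_id = b.venue_id. A NULL in a compared column never satisfies the condition.
- a (venue_id=8) has no partner → excluded.
- a (venue_id=3) has no partner → excluded.
- a (venue_id=5) pairs with 3 row(s) of b.
- a (venue_id=3) has no partner → excluded.
- a (venue_id=6) has no partner → excluded.
- a (venue_id=8) has no partner → excluded.
- a (venue_id=3) has no partner → excluded.
Total: 3 rows.

3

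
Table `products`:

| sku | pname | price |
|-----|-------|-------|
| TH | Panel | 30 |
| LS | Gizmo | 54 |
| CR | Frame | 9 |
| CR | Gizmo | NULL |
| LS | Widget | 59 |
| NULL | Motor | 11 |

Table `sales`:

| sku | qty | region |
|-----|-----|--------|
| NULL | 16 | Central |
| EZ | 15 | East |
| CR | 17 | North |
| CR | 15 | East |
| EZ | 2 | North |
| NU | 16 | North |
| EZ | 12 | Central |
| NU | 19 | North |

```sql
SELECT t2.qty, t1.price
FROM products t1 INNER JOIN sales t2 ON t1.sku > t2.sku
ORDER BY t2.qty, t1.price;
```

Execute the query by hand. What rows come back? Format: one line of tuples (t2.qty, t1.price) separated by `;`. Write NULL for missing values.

INNER JOIN keeps only pairs where the ON condition holds.
Matching on t1.sku > t2.sku. A NULL in a compared column never satisfies the condition.
- t1[0] sku=TH → 7 match(es) in t2 → 7 row(s).
- t1[1] sku=LS → 5 match(es) in t2 → 5 row(s).
- t1[2] sku=CR → no match; dropped.
- t1[3] sku=CR → no match; dropped.
- t1[4] sku=LS → 5 match(es) in t2 → 5 row(s).
- t1[5] sku=NULL → no match; dropped.

(2, 30); (2, 54); (2, 59); (12, 30); (12, 54); (12, 59); (15, 30); (15, 30); (15, 54); (15, 54); (15, 59); (15, 59); (16, 30); (17, 30); (17, 54); (17, 59); (19, 30)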